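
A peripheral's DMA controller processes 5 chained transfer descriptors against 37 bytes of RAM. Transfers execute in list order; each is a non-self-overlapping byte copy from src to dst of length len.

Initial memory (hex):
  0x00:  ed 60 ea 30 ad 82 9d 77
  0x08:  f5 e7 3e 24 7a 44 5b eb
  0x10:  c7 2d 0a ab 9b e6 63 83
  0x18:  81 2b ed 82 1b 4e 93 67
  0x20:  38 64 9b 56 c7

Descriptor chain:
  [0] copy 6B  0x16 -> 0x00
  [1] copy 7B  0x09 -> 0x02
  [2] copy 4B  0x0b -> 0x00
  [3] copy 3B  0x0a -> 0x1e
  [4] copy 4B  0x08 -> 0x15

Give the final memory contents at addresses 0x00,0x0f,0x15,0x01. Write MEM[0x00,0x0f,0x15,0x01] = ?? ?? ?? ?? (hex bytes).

#0 dst[0x00+6] := {0x63,0x83,0x81,0x2b,0xed,0x82}
#1 dst[0x02+7] := {0xe7,0x3e,0x24,0x7a,0x44,0x5b,0xeb}
#2 dst[0x00+4] := {0x24,0x7a,0x44,0x5b}
#3 dst[0x1e+3] := {0x3e,0x24,0x7a}
#4 dst[0x15+4] := {0xeb,0xe7,0x3e,0x24}
query mem[0x00]=0x24, mem[0x0f]=0xeb, mem[0x15]=0xeb, mem[0x01]=0x7a

MEM[0x00,0x0f,0x15,0x01] = 24 eb eb 7a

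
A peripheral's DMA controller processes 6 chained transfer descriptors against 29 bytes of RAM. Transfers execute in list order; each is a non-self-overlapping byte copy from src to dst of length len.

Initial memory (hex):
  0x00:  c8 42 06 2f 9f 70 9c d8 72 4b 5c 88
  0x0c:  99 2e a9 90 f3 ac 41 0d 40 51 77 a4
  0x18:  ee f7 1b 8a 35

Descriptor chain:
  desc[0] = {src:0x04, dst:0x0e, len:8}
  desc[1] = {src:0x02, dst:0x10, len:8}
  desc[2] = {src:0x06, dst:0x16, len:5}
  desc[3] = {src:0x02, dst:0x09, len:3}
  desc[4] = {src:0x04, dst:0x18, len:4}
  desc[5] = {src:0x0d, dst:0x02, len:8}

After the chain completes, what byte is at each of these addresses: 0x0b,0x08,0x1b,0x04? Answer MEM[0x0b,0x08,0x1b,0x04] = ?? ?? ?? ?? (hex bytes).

D0: mem[0x0e..0x15] <- [9f 70 9c d8 72 4b 5c 88]
D1: mem[0x10..0x17] <- [06 2f 9f 70 9c d8 72 4b]
D2: mem[0x16..0x1a] <- [9c d8 72 4b 5c]
D3: mem[0x09..0x0b] <- [06 2f 9f]
D4: mem[0x18..0x1b] <- [9f 70 9c d8]
D5: mem[0x02..0x09] <- [2e 9f 70 06 2f 9f 70 9c]
query mem[0x0b]=0x9f, mem[0x08]=0x70, mem[0x1b]=0xd8, mem[0x04]=0x70

MEM[0x0b,0x08,0x1b,0x04] = 9f 70 d8 70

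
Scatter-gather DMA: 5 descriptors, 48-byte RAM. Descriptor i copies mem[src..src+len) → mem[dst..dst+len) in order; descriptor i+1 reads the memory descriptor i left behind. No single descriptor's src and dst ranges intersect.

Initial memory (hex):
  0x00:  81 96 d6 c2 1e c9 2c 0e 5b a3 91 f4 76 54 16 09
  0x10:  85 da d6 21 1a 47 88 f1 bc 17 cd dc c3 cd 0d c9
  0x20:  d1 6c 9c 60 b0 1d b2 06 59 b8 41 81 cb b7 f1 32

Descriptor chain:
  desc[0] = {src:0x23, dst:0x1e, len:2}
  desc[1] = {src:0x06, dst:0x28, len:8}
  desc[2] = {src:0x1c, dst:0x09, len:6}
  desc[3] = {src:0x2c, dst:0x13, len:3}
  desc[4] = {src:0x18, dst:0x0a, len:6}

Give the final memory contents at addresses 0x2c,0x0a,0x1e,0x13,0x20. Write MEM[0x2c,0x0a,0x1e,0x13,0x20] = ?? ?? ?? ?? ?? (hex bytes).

  after D0: wrote 2B at 0x1e = 60b0
  after D1: wrote 8B at 0x28 = 2c0e5ba391f47654
  after D2: wrote 6B at 0x09 = c3cd60b0d16c
  after D3: wrote 3B at 0x13 = 91f476
  after D4: wrote 6B at 0x0a = bc17cddcc3cd
query mem[0x2c]=0x91, mem[0x0a]=0xbc, mem[0x1e]=0x60, mem[0x13]=0x91, mem[0x20]=0xd1

MEM[0x2c,0x0a,0x1e,0x13,0x20] = 91 bc 60 91 d1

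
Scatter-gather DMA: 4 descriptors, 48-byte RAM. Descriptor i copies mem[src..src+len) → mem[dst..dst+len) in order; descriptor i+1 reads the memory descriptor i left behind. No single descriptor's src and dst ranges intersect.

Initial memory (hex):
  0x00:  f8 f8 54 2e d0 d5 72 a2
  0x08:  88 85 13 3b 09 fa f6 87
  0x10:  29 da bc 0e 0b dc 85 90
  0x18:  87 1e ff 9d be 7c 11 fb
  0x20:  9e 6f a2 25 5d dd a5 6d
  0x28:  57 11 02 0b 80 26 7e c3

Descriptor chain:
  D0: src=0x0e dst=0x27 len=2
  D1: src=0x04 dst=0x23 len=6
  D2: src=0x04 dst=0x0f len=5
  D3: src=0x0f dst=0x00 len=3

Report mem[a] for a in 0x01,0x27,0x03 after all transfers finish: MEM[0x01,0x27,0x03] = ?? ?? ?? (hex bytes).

#0 dst[0x27+2] := {0xf6,0x87}
#1 dst[0x23+6] := {0xd0,0xd5,0x72,0xa2,0x88,0x85}
#2 dst[0x0f+5] := {0xd0,0xd5,0x72,0xa2,0x88}
#3 dst[0x00+3] := {0xd0,0xd5,0x72}
query mem[0x01]=0xd5, mem[0x27]=0x88, mem[0x03]=0x2e

MEM[0x01,0x27,0x03] = d5 88 2e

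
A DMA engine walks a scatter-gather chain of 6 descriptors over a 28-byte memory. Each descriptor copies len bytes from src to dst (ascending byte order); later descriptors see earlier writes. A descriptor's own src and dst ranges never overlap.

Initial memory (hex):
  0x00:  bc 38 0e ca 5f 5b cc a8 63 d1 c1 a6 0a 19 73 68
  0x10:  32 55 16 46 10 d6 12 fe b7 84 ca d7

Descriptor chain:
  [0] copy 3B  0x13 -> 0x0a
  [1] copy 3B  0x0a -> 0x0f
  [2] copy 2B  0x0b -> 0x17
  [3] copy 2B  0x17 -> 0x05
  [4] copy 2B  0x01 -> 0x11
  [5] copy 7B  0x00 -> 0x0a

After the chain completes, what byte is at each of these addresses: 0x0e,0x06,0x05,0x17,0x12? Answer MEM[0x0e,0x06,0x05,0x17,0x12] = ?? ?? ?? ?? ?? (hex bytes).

#0 dst[0x0a+3] := {0x46,0x10,0xd6}
#1 dst[0x0f+3] := {0x46,0x10,0xd6}
#2 dst[0x17+2] := {0x10,0xd6}
#3 dst[0x05+2] := {0x10,0xd6}
#4 dst[0x11+2] := {0x38,0x0e}
#5 dst[0x0a+7] := {0xbc,0x38,0x0e,0xca,0x5f,0x10,0xd6}
query mem[0x0e]=0x5f, mem[0x06]=0xd6, mem[0x05]=0x10, mem[0x17]=0x10, mem[0x12]=0x0e

MEM[0x0e,0x06,0x05,0x17,0x12] = 5f d6 10 10 0e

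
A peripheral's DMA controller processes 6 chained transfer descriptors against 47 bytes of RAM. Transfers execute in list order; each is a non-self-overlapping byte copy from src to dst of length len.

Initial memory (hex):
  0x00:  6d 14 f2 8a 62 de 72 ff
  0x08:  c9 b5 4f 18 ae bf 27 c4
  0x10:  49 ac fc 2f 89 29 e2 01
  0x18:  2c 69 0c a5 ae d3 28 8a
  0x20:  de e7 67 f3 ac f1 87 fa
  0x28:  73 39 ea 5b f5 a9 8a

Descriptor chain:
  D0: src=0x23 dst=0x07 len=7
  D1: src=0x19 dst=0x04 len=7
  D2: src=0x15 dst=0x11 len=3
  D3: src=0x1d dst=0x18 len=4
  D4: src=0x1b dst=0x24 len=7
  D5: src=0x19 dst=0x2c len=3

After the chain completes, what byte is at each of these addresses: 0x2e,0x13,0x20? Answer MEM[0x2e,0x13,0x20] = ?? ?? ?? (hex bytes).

MEM[0x2e,0x13,0x20] = de 01 de

  after D0: wrote 7B at 0x07 = f3acf187fa7339
  after D1: wrote 7B at 0x04 = 690ca5aed3288a
  after D2: wrote 3B at 0x11 = 29e201
  after D3: wrote 4B at 0x18 = d3288ade
  after D4: wrote 7B at 0x24 = deaed3288adee7
  after D5: wrote 3B at 0x2c = 288ade
query mem[0x2e]=0xde, mem[0x13]=0x01, mem[0x20]=0xde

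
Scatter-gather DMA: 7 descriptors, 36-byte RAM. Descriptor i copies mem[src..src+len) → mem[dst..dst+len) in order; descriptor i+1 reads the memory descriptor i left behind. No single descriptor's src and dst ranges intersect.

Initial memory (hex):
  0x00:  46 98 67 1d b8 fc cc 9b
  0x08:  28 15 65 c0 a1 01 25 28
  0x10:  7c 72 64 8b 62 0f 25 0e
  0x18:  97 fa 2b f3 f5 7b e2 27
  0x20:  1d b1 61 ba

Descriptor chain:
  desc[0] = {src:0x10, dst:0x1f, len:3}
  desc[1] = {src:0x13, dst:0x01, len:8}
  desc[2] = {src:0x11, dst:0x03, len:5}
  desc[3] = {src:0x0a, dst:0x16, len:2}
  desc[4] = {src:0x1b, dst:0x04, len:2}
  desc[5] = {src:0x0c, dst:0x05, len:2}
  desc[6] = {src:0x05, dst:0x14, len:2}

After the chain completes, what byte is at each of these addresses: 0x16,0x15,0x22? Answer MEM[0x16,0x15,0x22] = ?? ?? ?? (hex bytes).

D0: mem[0x1f..0x21] <- [7c 72 64]
D1: mem[0x01..0x08] <- [8b 62 0f 25 0e 97 fa 2b]
D2: mem[0x03..0x07] <- [72 64 8b 62 0f]
D3: mem[0x16..0x17] <- [65 c0]
D4: mem[0x04..0x05] <- [f3 f5]
D5: mem[0x05..0x06] <- [a1 01]
D6: mem[0x14..0x15] <- [a1 01]
query mem[0x16]=0x65, mem[0x15]=0x01, mem[0x22]=0x61

MEM[0x16,0x15,0x22] = 65 01 61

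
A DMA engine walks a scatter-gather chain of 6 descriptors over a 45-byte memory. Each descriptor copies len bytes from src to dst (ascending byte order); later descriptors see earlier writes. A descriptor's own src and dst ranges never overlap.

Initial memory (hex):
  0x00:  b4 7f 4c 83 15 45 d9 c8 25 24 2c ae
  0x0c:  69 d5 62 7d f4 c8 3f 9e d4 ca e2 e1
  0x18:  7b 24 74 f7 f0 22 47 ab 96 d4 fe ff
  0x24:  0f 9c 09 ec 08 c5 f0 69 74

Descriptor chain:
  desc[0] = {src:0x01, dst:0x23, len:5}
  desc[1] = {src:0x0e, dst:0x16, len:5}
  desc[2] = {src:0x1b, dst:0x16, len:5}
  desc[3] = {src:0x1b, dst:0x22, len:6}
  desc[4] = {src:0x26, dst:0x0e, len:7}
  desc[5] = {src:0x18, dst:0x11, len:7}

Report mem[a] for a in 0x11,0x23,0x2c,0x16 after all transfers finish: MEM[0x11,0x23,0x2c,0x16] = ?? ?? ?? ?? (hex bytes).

MEM[0x11,0x23,0x2c,0x16] = 22 f0 74 22

  after D0: wrote 5B at 0x23 = 7f4c831545
  after D1: wrote 5B at 0x16 = 627df4c83f
  after D2: wrote 5B at 0x16 = f7f02247ab
  after D3: wrote 6B at 0x22 = f7f02247ab96
  after D4: wrote 7B at 0x0e = ab9608c5f06974
  after D5: wrote 7B at 0x11 = 2247abf7f02247
query mem[0x11]=0x22, mem[0x23]=0xf0, mem[0x2c]=0x74, mem[0x16]=0x22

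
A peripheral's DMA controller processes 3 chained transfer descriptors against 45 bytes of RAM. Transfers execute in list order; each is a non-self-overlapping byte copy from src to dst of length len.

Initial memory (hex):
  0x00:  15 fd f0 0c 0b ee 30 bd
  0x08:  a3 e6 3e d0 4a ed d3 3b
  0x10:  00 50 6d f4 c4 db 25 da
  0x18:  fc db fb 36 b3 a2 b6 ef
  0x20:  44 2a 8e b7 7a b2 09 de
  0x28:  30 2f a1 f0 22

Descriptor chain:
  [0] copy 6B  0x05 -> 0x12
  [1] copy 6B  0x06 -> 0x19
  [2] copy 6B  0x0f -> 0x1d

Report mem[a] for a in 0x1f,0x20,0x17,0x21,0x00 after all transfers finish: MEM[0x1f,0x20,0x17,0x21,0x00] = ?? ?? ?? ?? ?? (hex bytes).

MEM[0x1f,0x20,0x17,0x21,0x00] = 50 ee 3e 30 15

[0] 0x05->0x12 len=6 : ee 30 bd a3 e6 3e
[1] 0x06->0x19 len=6 : 30 bd a3 e6 3e d0
[2] 0x0f->0x1d len=6 : 3b 00 50 ee 30 bd
query mem[0x1f]=0x50, mem[0x20]=0xee, mem[0x17]=0x3e, mem[0x21]=0x30, mem[0x00]=0x15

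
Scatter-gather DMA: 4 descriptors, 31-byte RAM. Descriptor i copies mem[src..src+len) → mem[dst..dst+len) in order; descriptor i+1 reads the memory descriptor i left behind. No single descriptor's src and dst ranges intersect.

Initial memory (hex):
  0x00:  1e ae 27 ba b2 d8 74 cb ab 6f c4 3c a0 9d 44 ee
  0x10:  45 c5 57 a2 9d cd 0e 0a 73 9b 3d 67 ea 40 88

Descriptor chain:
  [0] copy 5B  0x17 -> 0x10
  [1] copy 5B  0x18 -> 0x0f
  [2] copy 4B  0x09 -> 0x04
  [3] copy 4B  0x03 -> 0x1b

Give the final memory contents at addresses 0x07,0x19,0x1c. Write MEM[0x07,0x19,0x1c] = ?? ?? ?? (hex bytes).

  after D0: wrote 5B at 0x10 = 0a739b3d67
  after D1: wrote 5B at 0x0f = 739b3d67ea
  after D2: wrote 4B at 0x04 = 6fc43ca0
  after D3: wrote 4B at 0x1b = ba6fc43c
query mem[0x07]=0xa0, mem[0x19]=0x9b, mem[0x1c]=0x6f

MEM[0x07,0x19,0x1c] = a0 9b 6f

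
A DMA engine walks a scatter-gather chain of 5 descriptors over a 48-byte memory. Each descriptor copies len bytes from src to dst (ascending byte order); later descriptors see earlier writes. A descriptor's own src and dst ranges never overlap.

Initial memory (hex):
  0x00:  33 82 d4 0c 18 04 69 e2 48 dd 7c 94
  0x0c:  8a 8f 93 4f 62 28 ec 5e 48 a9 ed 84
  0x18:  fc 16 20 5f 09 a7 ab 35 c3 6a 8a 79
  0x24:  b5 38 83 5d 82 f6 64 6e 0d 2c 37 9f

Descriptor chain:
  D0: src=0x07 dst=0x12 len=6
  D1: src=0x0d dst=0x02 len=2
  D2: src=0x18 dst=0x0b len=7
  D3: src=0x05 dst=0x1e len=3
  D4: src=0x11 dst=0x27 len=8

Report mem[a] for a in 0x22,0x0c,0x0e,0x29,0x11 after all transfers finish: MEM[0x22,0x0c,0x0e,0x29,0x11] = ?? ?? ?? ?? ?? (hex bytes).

#0 dst[0x12+6] := {0xe2,0x48,0xdd,0x7c,0x94,0x8a}
#1 dst[0x02+2] := {0x8f,0x93}
#2 dst[0x0b+7] := {0xfc,0x16,0x20,0x5f,0x09,0xa7,0xab}
#3 dst[0x1e+3] := {0x04,0x69,0xe2}
#4 dst[0x27+8] := {0xab,0xe2,0x48,0xdd,0x7c,0x94,0x8a,0xfc}
query mem[0x22]=0x8a, mem[0x0c]=0x16, mem[0x0e]=0x5f, mem[0x29]=0x48, mem[0x11]=0xab

MEM[0x22,0x0c,0x0e,0x29,0x11] = 8a 16 5f 48 ab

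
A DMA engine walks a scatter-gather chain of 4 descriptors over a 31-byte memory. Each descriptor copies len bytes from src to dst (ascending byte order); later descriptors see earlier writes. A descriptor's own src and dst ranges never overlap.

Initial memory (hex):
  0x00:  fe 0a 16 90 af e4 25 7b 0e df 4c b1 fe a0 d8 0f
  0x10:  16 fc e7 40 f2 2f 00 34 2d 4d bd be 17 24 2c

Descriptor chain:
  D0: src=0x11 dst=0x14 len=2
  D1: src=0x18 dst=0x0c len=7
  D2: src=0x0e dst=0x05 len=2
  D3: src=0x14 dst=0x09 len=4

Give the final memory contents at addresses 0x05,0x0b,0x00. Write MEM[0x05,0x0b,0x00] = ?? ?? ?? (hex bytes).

MEM[0x05,0x0b,0x00] = bd 00 fe

  after D0: wrote 2B at 0x14 = fce7
  after D1: wrote 7B at 0x0c = 2d4dbdbe17242c
  after D2: wrote 2B at 0x05 = bdbe
  after D3: wrote 4B at 0x09 = fce70034
query mem[0x05]=0xbd, mem[0x0b]=0x00, mem[0x00]=0xfe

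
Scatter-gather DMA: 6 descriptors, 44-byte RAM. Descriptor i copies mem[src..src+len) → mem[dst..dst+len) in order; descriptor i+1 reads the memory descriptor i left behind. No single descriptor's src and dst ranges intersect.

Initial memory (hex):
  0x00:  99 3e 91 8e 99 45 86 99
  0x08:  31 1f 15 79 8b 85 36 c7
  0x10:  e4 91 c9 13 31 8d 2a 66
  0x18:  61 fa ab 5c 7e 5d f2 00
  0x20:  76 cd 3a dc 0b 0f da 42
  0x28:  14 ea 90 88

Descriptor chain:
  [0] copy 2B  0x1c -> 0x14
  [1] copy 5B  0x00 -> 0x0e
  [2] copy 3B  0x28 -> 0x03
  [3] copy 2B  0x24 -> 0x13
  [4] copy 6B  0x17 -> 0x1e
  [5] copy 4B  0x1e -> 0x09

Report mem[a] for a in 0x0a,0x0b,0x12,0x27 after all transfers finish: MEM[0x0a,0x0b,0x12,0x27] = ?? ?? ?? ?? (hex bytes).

  after D0: wrote 2B at 0x14 = 7e5d
  after D1: wrote 5B at 0x0e = 993e918e99
  after D2: wrote 3B at 0x03 = 14ea90
  after D3: wrote 2B at 0x13 = 0b0f
  after D4: wrote 6B at 0x1e = 6661faab5c7e
  after D5: wrote 4B at 0x09 = 6661faab
query mem[0x0a]=0x61, mem[0x0b]=0xfa, mem[0x12]=0x99, mem[0x27]=0x42

MEM[0x0a,0x0b,0x12,0x27] = 61 fa 99 42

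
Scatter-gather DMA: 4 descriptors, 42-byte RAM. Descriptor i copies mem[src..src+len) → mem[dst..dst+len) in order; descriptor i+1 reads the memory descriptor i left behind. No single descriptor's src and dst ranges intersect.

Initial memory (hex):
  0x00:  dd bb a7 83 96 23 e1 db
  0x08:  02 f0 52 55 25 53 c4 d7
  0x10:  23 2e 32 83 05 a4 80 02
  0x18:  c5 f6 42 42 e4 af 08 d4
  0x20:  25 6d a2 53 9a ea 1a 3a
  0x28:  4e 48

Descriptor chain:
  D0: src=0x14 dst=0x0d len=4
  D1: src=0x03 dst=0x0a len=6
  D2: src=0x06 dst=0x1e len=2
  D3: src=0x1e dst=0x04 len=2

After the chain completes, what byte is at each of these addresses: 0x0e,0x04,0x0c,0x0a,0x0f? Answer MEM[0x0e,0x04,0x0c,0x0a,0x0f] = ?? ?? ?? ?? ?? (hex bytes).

#0 dst[0x0d+4] := {0x05,0xa4,0x80,0x02}
#1 dst[0x0a+6] := {0x83,0x96,0x23,0xe1,0xdb,0x02}
#2 dst[0x1e+2] := {0xe1,0xdb}
#3 dst[0x04+2] := {0xe1,0xdb}
query mem[0x0e]=0xdb, mem[0x04]=0xe1, mem[0x0c]=0x23, mem[0x0a]=0x83, mem[0x0f]=0x02

MEM[0x0e,0x04,0x0c,0x0a,0x0f] = db e1 23 83 02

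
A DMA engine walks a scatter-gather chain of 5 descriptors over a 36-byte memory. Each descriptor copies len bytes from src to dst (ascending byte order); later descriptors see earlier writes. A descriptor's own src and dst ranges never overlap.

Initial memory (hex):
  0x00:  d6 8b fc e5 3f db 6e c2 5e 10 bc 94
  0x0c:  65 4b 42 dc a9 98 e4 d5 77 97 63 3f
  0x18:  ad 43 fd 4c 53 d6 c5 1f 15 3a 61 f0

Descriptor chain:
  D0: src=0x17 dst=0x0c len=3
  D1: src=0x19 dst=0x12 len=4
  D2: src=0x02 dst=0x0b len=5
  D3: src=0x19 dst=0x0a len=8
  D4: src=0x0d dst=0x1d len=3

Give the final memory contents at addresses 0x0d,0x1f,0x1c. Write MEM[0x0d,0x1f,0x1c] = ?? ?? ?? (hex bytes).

MEM[0x0d,0x1f,0x1c] = 53 c5 53

  after D0: wrote 3B at 0x0c = 3fad43
  after D1: wrote 4B at 0x12 = 43fd4c53
  after D2: wrote 5B at 0x0b = fce53fdb6e
  after D3: wrote 8B at 0x0a = 43fd4c53d6c51f15
  after D4: wrote 3B at 0x1d = 53d6c5
query mem[0x0d]=0x53, mem[0x1f]=0xc5, mem[0x1c]=0x53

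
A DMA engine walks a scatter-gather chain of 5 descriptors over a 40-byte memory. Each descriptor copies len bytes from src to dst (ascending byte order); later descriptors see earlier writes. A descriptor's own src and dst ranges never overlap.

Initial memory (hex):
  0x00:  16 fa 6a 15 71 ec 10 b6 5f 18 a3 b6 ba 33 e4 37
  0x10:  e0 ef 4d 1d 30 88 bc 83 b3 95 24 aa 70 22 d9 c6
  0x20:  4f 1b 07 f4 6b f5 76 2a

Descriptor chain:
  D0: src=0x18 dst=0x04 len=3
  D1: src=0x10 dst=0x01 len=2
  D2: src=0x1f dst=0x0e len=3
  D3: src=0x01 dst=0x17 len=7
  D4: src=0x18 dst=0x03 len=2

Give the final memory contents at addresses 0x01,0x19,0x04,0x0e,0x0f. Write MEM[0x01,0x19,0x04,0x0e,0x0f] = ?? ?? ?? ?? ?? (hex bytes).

MEM[0x01,0x19,0x04,0x0e,0x0f] = e0 15 15 c6 4f

  after D0: wrote 3B at 0x04 = b39524
  after D1: wrote 2B at 0x01 = e0ef
  after D2: wrote 3B at 0x0e = c64f1b
  after D3: wrote 7B at 0x17 = e0ef15b39524b6
  after D4: wrote 2B at 0x03 = ef15
query mem[0x01]=0xe0, mem[0x19]=0x15, mem[0x04]=0x15, mem[0x0e]=0xc6, mem[0x0f]=0x4f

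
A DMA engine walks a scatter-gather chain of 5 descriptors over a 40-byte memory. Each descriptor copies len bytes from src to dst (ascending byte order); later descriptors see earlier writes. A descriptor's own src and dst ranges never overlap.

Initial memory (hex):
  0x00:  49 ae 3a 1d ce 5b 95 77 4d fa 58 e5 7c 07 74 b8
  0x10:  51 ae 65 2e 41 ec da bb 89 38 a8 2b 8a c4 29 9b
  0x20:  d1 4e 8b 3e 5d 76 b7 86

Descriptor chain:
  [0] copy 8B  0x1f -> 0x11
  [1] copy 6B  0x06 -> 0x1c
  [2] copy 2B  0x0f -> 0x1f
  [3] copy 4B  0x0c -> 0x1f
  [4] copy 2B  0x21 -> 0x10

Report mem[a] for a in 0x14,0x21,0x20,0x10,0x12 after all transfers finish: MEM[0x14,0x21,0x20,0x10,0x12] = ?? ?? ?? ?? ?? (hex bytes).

D0: mem[0x11..0x18] <- [9b d1 4e 8b 3e 5d 76 b7]
D1: mem[0x1c..0x21] <- [95 77 4d fa 58 e5]
D2: mem[0x1f..0x20] <- [b8 51]
D3: mem[0x1f..0x22] <- [7c 07 74 b8]
D4: mem[0x10..0x11] <- [74 b8]
query mem[0x14]=0x8b, mem[0x21]=0x74, mem[0x20]=0x07, mem[0x10]=0x74, mem[0x12]=0xd1

MEM[0x14,0x21,0x20,0x10,0x12] = 8b 74 07 74 d1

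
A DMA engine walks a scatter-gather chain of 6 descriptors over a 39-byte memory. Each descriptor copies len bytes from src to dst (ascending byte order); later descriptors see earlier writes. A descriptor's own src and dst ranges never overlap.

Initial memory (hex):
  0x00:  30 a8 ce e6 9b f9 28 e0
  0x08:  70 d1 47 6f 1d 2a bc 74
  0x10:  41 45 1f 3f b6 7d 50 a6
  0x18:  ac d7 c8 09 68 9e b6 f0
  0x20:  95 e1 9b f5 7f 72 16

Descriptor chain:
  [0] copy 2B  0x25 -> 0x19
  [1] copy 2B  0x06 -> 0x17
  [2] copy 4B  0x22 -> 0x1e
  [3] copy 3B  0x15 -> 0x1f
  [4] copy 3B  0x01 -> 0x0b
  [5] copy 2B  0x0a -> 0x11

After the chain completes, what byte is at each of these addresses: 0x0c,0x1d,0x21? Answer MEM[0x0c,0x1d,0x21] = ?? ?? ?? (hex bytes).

MEM[0x0c,0x1d,0x21] = ce 9e 28

  after D0: wrote 2B at 0x19 = 7216
  after D1: wrote 2B at 0x17 = 28e0
  after D2: wrote 4B at 0x1e = 9bf57f72
  after D3: wrote 3B at 0x1f = 7d5028
  after D4: wrote 3B at 0x0b = a8cee6
  after D5: wrote 2B at 0x11 = 47a8
query mem[0x0c]=0xce, mem[0x1d]=0x9e, mem[0x21]=0x28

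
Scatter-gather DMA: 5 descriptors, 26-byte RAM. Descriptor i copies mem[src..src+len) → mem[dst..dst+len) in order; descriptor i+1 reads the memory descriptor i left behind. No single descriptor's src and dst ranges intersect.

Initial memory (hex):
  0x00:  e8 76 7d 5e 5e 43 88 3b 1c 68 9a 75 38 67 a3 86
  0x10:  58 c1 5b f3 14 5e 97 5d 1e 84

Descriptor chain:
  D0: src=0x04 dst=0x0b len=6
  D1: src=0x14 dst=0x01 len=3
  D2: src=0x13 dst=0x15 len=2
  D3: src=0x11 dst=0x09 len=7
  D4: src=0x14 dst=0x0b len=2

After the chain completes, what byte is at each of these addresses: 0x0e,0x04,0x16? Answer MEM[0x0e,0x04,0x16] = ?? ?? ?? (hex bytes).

D0: mem[0x0b..0x10] <- [5e 43 88 3b 1c 68]
D1: mem[0x01..0x03] <- [14 5e 97]
D2: mem[0x15..0x16] <- [f3 14]
D3: mem[0x09..0x0f] <- [c1 5b f3 14 f3 14 5d]
D4: mem[0x0b..0x0c] <- [14 f3]
query mem[0x0e]=0x14, mem[0x04]=0x5e, mem[0x16]=0x14

MEM[0x0e,0x04,0x16] = 14 5e 14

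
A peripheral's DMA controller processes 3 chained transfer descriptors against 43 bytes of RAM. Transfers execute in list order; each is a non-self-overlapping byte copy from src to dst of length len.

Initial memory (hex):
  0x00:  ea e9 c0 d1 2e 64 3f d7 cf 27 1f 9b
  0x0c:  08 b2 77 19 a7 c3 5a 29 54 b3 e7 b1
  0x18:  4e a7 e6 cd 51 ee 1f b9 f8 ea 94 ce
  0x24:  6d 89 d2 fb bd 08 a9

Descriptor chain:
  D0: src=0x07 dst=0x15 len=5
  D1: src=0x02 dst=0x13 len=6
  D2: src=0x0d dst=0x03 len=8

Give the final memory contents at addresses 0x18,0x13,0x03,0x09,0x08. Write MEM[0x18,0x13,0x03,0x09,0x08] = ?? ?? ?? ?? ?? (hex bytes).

D0: mem[0x15..0x19] <- [d7 cf 27 1f 9b]
D1: mem[0x13..0x18] <- [c0 d1 2e 64 3f d7]
D2: mem[0x03..0x0a] <- [b2 77 19 a7 c3 5a c0 d1]
query mem[0x18]=0xd7, mem[0x13]=0xc0, mem[0x03]=0xb2, mem[0x09]=0xc0, mem[0x08]=0x5a

MEM[0x18,0x13,0x03,0x09,0x08] = d7 c0 b2 c0 5a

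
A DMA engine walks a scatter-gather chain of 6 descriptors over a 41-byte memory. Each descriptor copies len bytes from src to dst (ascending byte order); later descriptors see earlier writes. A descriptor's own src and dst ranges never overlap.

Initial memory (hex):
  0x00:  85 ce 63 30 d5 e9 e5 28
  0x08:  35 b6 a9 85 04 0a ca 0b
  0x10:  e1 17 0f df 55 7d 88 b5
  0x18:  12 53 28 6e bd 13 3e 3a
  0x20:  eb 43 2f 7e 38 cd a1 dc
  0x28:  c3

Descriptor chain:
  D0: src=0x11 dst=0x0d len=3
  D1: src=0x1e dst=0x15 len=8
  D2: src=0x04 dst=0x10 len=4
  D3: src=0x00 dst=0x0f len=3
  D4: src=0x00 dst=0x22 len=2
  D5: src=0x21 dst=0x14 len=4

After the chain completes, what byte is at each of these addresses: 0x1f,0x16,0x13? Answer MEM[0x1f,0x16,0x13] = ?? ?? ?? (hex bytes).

D0: mem[0x0d..0x0f] <- [17 0f df]
D1: mem[0x15..0x1c] <- [3e 3a eb 43 2f 7e 38 cd]
D2: mem[0x10..0x13] <- [d5 e9 e5 28]
D3: mem[0x0f..0x11] <- [85 ce 63]
D4: mem[0x22..0x23] <- [85 ce]
D5: mem[0x14..0x17] <- [43 85 ce 38]
query mem[0x1f]=0x3a, mem[0x16]=0xce, mem[0x13]=0x28

MEM[0x1f,0x16,0x13] = 3a ce 28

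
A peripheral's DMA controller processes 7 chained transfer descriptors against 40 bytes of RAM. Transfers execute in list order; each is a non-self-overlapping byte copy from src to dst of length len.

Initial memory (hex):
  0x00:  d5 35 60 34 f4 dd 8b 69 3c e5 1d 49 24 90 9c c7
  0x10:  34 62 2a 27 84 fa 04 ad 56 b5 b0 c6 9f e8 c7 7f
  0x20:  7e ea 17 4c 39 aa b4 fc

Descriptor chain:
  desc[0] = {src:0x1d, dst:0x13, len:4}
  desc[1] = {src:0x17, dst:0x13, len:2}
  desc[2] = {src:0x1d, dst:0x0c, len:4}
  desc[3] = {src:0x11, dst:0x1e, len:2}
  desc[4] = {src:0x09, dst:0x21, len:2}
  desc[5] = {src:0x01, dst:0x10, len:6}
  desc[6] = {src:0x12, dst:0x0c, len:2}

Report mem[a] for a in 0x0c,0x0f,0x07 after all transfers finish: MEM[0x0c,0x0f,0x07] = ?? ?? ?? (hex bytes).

MEM[0x0c,0x0f,0x07] = 34 7e 69

#0 dst[0x13+4] := {0xe8,0xc7,0x7f,0x7e}
#1 dst[0x13+2] := {0xad,0x56}
#2 dst[0x0c+4] := {0xe8,0xc7,0x7f,0x7e}
#3 dst[0x1e+2] := {0x62,0x2a}
#4 dst[0x21+2] := {0xe5,0x1d}
#5 dst[0x10+6] := {0x35,0x60,0x34,0xf4,0xdd,0x8b}
#6 dst[0x0c+2] := {0x34,0xf4}
query mem[0x0c]=0x34, mem[0x0f]=0x7e, mem[0x07]=0x69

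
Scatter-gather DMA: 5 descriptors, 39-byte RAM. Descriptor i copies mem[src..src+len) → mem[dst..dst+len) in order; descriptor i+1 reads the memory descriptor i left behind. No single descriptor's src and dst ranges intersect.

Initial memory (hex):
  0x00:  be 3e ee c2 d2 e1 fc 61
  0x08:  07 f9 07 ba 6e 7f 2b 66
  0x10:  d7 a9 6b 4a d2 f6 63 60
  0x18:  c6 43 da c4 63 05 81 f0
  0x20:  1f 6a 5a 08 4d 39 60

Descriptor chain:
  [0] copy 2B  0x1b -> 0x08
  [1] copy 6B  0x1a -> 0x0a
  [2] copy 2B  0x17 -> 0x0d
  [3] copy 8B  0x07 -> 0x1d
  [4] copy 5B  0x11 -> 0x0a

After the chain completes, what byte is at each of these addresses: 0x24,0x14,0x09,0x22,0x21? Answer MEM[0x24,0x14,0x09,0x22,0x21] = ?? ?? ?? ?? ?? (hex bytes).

D0: mem[0x08..0x09] <- [c4 63]
D1: mem[0x0a..0x0f] <- [da c4 63 05 81 f0]
D2: mem[0x0d..0x0e] <- [60 c6]
D3: mem[0x1d..0x24] <- [61 c4 63 da c4 63 60 c6]
D4: mem[0x0a..0x0e] <- [a9 6b 4a d2 f6]
query mem[0x24]=0xc6, mem[0x14]=0xd2, mem[0x09]=0x63, mem[0x22]=0x63, mem[0x21]=0xc4

MEM[0x24,0x14,0x09,0x22,0x21] = c6 d2 63 63 c4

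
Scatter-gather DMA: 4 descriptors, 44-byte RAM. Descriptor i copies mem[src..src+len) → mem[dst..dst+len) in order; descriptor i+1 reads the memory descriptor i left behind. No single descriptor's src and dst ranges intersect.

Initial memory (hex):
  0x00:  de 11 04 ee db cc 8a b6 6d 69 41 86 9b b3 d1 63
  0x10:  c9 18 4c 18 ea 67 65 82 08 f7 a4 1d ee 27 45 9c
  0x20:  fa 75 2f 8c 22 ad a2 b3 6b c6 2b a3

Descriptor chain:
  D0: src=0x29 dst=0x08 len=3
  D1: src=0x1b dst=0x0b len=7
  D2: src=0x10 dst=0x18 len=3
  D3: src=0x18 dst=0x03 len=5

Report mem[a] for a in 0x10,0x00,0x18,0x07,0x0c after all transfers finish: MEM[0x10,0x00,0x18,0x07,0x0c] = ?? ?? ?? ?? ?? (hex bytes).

MEM[0x10,0x00,0x18,0x07,0x0c] = fa de fa ee ee

[0] 0x29->0x08 len=3 : c6 2b a3
[1] 0x1b->0x0b len=7 : 1d ee 27 45 9c fa 75
[2] 0x10->0x18 len=3 : fa 75 4c
[3] 0x18->0x03 len=5 : fa 75 4c 1d ee
query mem[0x10]=0xfa, mem[0x00]=0xde, mem[0x18]=0xfa, mem[0x07]=0xee, mem[0x0c]=0xee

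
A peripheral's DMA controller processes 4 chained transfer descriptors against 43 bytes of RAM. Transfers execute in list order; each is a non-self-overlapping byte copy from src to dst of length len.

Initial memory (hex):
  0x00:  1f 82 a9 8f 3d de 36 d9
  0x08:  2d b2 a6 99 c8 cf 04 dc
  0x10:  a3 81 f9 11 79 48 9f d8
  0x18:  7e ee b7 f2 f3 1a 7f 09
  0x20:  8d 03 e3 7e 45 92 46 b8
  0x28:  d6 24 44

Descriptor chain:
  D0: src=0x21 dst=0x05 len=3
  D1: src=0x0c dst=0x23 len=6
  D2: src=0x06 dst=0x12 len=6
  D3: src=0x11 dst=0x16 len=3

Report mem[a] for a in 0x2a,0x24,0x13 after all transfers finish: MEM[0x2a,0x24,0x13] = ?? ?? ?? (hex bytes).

D0: mem[0x05..0x07] <- [03 e3 7e]
D1: mem[0x23..0x28] <- [c8 cf 04 dc a3 81]
D2: mem[0x12..0x17] <- [e3 7e 2d b2 a6 99]
D3: mem[0x16..0x18] <- [81 e3 7e]
query mem[0x2a]=0x44, mem[0x24]=0xcf, mem[0x13]=0x7e

MEM[0x2a,0x24,0x13] = 44 cf 7e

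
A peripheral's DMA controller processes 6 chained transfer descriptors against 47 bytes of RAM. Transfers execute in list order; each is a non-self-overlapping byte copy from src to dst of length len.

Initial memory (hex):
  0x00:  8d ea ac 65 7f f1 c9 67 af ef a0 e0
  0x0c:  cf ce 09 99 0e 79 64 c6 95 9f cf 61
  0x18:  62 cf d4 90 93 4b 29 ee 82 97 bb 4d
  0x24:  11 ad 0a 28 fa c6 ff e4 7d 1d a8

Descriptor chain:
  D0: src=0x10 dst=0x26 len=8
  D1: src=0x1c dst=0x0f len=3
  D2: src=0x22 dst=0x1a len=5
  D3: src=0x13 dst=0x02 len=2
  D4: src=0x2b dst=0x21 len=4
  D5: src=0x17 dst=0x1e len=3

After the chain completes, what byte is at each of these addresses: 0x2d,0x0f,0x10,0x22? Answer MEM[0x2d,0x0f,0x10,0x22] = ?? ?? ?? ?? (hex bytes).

#0 dst[0x26+8] := {0x0e,0x79,0x64,0xc6,0x95,0x9f,0xcf,0x61}
#1 dst[0x0f+3] := {0x93,0x4b,0x29}
#2 dst[0x1a+5] := {0xbb,0x4d,0x11,0xad,0x0e}
#3 dst[0x02+2] := {0xc6,0x95}
#4 dst[0x21+4] := {0x9f,0xcf,0x61,0xa8}
#5 dst[0x1e+3] := {0x61,0x62,0xcf}
query mem[0x2d]=0x61, mem[0x0f]=0x93, mem[0x10]=0x4b, mem[0x22]=0xcf

MEM[0x2d,0x0f,0x10,0x22] = 61 93 4b cf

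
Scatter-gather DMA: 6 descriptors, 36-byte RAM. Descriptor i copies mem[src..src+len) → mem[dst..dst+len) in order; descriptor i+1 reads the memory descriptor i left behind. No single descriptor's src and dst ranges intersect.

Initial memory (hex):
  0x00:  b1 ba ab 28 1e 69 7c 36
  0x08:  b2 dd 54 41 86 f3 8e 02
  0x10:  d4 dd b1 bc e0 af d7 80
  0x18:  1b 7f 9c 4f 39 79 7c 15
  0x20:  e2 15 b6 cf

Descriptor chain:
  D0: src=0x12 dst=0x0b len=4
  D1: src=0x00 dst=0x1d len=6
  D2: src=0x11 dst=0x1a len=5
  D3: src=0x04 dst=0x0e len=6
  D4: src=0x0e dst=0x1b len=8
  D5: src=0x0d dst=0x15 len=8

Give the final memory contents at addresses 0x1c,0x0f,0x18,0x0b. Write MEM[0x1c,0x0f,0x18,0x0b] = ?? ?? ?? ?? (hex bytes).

MEM[0x1c,0x0f,0x18,0x0b] = e0 69 7c b1

#0 dst[0x0b+4] := {0xb1,0xbc,0xe0,0xaf}
#1 dst[0x1d+6] := {0xb1,0xba,0xab,0x28,0x1e,0x69}
#2 dst[0x1a+5] := {0xdd,0xb1,0xbc,0xe0,0xaf}
#3 dst[0x0e+6] := {0x1e,0x69,0x7c,0x36,0xb2,0xdd}
#4 dst[0x1b+8] := {0x1e,0x69,0x7c,0x36,0xb2,0xdd,0xe0,0xaf}
#5 dst[0x15+8] := {0xe0,0x1e,0x69,0x7c,0x36,0xb2,0xdd,0xe0}
query mem[0x1c]=0xe0, mem[0x0f]=0x69, mem[0x18]=0x7c, mem[0x0b]=0xb1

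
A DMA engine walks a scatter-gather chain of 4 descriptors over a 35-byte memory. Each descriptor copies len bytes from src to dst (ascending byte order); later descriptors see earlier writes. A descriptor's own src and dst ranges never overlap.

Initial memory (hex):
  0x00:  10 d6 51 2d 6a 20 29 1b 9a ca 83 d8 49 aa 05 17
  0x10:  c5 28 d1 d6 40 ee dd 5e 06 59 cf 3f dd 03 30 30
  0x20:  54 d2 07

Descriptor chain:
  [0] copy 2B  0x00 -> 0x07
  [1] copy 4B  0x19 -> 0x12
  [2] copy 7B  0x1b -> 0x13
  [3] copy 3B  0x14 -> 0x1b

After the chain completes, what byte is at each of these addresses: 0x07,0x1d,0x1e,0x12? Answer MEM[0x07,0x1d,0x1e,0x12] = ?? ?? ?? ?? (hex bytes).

MEM[0x07,0x1d,0x1e,0x12] = 10 30 30 59

[0] 0x00->0x07 len=2 : 10 d6
[1] 0x19->0x12 len=4 : 59 cf 3f dd
[2] 0x1b->0x13 len=7 : 3f dd 03 30 30 54 d2
[3] 0x14->0x1b len=3 : dd 03 30
query mem[0x07]=0x10, mem[0x1d]=0x30, mem[0x1e]=0x30, mem[0x12]=0x59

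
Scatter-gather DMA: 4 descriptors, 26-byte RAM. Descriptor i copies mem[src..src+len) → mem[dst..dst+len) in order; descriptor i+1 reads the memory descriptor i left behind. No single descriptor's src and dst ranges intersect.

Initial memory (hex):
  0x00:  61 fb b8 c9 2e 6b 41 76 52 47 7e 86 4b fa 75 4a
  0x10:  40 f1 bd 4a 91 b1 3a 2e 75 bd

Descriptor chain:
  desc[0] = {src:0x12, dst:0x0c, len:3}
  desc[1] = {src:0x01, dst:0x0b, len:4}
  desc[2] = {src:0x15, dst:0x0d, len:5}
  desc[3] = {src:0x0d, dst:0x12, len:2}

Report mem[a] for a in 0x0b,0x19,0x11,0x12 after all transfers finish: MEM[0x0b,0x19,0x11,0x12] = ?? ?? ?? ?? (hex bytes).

MEM[0x0b,0x19,0x11,0x12] = fb bd bd b1

  after D0: wrote 3B at 0x0c = bd4a91
  after D1: wrote 4B at 0x0b = fbb8c92e
  after D2: wrote 5B at 0x0d = b13a2e75bd
  after D3: wrote 2B at 0x12 = b13a
query mem[0x0b]=0xfb, mem[0x19]=0xbd, mem[0x11]=0xbd, mem[0x12]=0xb1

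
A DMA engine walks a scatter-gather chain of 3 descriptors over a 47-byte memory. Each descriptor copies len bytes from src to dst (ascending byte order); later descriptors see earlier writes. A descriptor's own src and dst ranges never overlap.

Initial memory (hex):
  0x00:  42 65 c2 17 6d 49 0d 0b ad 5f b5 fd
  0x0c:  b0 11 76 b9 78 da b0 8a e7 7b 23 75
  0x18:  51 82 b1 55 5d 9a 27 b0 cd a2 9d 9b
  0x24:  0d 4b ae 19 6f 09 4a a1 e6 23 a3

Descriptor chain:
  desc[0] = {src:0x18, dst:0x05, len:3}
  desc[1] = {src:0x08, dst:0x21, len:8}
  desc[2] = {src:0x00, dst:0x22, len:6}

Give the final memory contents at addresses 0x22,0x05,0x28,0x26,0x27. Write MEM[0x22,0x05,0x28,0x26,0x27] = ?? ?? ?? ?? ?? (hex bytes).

MEM[0x22,0x05,0x28,0x26,0x27] = 42 51 b9 6d 51

  after D0: wrote 3B at 0x05 = 5182b1
  after D1: wrote 8B at 0x21 = ad5fb5fdb01176b9
  after D2: wrote 6B at 0x22 = 4265c2176d51
query mem[0x22]=0x42, mem[0x05]=0x51, mem[0x28]=0xb9, mem[0x26]=0x6d, mem[0x27]=0x51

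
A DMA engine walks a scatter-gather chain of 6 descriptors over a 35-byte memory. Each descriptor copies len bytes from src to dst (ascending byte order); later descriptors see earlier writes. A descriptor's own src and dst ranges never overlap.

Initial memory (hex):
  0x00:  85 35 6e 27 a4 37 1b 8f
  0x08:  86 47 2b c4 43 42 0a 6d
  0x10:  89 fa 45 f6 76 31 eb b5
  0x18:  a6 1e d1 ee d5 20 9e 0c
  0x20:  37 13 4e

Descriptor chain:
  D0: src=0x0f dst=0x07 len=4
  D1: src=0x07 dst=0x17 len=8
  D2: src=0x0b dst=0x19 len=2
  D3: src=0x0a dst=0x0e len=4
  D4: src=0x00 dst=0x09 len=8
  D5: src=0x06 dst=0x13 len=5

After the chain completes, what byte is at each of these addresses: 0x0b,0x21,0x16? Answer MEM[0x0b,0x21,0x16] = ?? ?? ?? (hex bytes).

[0] 0x0f->0x07 len=4 : 6d 89 fa 45
[1] 0x07->0x17 len=8 : 6d 89 fa 45 c4 43 42 0a
[2] 0x0b->0x19 len=2 : c4 43
[3] 0x0a->0x0e len=4 : 45 c4 43 42
[4] 0x00->0x09 len=8 : 85 35 6e 27 a4 37 1b 6d
[5] 0x06->0x13 len=5 : 1b 6d 89 85 35
query mem[0x0b]=0x6e, mem[0x21]=0x13, mem[0x16]=0x85

MEM[0x0b,0x21,0x16] = 6e 13 85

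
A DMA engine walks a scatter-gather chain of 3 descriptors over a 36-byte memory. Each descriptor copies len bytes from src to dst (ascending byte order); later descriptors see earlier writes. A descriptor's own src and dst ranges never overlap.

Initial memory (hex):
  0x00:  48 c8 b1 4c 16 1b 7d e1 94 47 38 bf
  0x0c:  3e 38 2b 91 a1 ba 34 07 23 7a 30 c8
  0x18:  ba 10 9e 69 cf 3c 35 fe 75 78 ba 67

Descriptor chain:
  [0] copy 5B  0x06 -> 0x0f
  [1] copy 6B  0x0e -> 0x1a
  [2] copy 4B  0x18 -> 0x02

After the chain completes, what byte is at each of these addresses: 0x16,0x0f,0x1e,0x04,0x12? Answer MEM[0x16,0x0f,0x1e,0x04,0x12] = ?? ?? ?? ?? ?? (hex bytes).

MEM[0x16,0x0f,0x1e,0x04,0x12] = 30 7d 47 2b 47

  after D0: wrote 5B at 0x0f = 7de1944738
  after D1: wrote 6B at 0x1a = 2b7de1944738
  after D2: wrote 4B at 0x02 = ba102b7d
query mem[0x16]=0x30, mem[0x0f]=0x7d, mem[0x1e]=0x47, mem[0x04]=0x2b, mem[0x12]=0x47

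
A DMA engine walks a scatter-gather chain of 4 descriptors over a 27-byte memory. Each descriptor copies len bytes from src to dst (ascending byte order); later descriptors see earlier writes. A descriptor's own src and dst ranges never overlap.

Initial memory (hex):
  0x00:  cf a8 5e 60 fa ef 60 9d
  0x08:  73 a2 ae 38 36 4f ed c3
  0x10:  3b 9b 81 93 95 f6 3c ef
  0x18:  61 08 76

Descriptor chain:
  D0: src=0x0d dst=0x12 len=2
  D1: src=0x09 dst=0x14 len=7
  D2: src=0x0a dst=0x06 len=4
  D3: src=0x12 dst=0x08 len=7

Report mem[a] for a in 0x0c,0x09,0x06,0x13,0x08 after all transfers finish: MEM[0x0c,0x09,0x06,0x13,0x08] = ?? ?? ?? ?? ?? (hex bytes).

  after D0: wrote 2B at 0x12 = 4fed
  after D1: wrote 7B at 0x14 = a2ae38364fedc3
  after D2: wrote 4B at 0x06 = ae38364f
  after D3: wrote 7B at 0x08 = 4feda2ae38364f
query mem[0x0c]=0x38, mem[0x09]=0xed, mem[0x06]=0xae, mem[0x13]=0xed, mem[0x08]=0x4f

MEM[0x0c,0x09,0x06,0x13,0x08] = 38 ed ae ed 4f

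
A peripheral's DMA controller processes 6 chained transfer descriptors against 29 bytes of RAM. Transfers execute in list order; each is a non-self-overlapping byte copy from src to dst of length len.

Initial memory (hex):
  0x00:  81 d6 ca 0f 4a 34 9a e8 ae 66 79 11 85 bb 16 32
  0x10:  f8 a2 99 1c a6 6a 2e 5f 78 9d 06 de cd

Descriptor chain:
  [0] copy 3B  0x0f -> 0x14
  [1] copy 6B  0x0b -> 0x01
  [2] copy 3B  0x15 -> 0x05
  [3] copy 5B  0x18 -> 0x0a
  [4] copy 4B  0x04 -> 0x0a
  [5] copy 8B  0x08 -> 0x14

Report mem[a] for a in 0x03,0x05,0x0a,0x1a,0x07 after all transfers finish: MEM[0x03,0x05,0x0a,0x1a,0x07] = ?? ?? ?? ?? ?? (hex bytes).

MEM[0x03,0x05,0x0a,0x1a,0x07] = bb f8 16 cd 5f

  after D0: wrote 3B at 0x14 = 32f8a2
  after D1: wrote 6B at 0x01 = 1185bb1632f8
  after D2: wrote 3B at 0x05 = f8a25f
  after D3: wrote 5B at 0x0a = 789d06decd
  after D4: wrote 4B at 0x0a = 16f8a25f
  after D5: wrote 8B at 0x14 = ae6616f8a25fcd32
query mem[0x03]=0xbb, mem[0x05]=0xf8, mem[0x0a]=0x16, mem[0x1a]=0xcd, mem[0x07]=0x5f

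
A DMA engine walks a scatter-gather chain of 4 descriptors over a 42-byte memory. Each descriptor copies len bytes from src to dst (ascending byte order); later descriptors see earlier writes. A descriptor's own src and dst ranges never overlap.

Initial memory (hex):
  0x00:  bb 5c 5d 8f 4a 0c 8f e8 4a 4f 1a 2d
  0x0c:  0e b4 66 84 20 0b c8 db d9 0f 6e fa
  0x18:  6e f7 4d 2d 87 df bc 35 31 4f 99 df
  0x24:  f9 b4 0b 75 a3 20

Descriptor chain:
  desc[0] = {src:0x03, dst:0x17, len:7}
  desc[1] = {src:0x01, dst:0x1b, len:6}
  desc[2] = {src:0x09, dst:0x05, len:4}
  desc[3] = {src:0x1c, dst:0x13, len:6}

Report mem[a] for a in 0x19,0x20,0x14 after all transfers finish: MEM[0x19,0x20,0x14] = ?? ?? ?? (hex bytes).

[0] 0x03->0x17 len=7 : 8f 4a 0c 8f e8 4a 4f
[1] 0x01->0x1b len=6 : 5c 5d 8f 4a 0c 8f
[2] 0x09->0x05 len=4 : 4f 1a 2d 0e
[3] 0x1c->0x13 len=6 : 5d 8f 4a 0c 8f 4f
query mem[0x19]=0x0c, mem[0x20]=0x8f, mem[0x14]=0x8f

MEM[0x19,0x20,0x14] = 0c 8f 8f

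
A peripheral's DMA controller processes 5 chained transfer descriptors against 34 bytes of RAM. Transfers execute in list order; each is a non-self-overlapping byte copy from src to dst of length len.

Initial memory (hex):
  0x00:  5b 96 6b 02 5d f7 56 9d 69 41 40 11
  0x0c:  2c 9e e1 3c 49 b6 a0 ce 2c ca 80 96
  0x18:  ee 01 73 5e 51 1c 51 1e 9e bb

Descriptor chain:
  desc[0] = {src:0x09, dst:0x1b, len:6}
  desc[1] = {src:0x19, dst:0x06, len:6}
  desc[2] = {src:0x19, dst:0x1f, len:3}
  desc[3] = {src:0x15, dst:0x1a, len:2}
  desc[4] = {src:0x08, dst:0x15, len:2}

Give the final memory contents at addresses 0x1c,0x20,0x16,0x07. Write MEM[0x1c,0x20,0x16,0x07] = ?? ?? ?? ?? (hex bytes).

D0: mem[0x1b..0x20] <- [41 40 11 2c 9e e1]
D1: mem[0x06..0x0b] <- [01 73 41 40 11 2c]
D2: mem[0x1f..0x21] <- [01 73 41]
D3: mem[0x1a..0x1b] <- [ca 80]
D4: mem[0x15..0x16] <- [41 40]
query mem[0x1c]=0x40, mem[0x20]=0x73, mem[0x16]=0x40, mem[0x07]=0x73

MEM[0x1c,0x20,0x16,0x07] = 40 73 40 73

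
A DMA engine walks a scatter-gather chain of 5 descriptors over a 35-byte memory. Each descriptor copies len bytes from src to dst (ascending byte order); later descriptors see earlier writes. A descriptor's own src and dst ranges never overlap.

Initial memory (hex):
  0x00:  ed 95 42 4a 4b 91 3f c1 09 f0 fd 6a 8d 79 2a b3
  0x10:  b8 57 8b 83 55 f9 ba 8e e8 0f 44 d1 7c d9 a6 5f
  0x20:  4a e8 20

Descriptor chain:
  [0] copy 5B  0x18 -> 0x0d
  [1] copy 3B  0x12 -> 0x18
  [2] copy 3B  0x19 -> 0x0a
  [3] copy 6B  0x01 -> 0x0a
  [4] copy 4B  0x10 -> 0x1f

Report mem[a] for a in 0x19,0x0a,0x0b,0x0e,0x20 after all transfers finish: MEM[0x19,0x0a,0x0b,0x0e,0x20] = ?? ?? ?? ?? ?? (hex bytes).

D0: mem[0x0d..0x11] <- [e8 0f 44 d1 7c]
D1: mem[0x18..0x1a] <- [8b 83 55]
D2: mem[0x0a..0x0c] <- [83 55 d1]
D3: mem[0x0a..0x0f] <- [95 42 4a 4b 91 3f]
D4: mem[0x1f..0x22] <- [d1 7c 8b 83]
query mem[0x19]=0x83, mem[0x0a]=0x95, mem[0x0b]=0x42, mem[0x0e]=0x91, mem[0x20]=0x7c

MEM[0x19,0x0a,0x0b,0x0e,0x20] = 83 95 42 91 7c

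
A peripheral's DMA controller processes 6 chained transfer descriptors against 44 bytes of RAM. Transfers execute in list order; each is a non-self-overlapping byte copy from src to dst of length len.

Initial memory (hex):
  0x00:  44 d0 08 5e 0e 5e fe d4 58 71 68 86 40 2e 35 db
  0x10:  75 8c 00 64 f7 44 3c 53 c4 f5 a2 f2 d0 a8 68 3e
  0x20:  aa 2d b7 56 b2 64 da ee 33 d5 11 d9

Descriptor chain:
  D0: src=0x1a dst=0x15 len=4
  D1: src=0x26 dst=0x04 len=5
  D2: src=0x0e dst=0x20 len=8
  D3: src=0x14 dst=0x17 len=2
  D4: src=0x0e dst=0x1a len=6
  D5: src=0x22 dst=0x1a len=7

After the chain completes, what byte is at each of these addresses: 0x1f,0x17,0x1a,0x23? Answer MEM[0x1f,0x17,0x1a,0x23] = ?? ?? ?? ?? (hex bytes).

D0: mem[0x15..0x18] <- [a2 f2 d0 a8]
D1: mem[0x04..0x08] <- [da ee 33 d5 11]
D2: mem[0x20..0x27] <- [35 db 75 8c 00 64 f7 a2]
D3: mem[0x17..0x18] <- [f7 a2]
D4: mem[0x1a..0x1f] <- [35 db 75 8c 00 64]
D5: mem[0x1a..0x20] <- [75 8c 00 64 f7 a2 33]
query mem[0x1f]=0xa2, mem[0x17]=0xf7, mem[0x1a]=0x75, mem[0x23]=0x8c

MEM[0x1f,0x17,0x1a,0x23] = a2 f7 75 8c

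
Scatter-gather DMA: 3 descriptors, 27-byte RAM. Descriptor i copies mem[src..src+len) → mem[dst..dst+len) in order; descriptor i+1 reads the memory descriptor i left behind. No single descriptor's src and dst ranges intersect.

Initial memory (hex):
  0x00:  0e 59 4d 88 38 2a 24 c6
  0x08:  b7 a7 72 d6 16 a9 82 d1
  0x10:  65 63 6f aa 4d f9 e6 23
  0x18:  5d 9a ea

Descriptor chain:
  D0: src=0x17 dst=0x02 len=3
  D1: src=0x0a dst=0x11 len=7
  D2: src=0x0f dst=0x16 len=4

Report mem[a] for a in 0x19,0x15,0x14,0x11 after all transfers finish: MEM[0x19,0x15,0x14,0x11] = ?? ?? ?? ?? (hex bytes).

[0] 0x17->0x02 len=3 : 23 5d 9a
[1] 0x0a->0x11 len=7 : 72 d6 16 a9 82 d1 65
[2] 0x0f->0x16 len=4 : d1 65 72 d6
query mem[0x19]=0xd6, mem[0x15]=0x82, mem[0x14]=0xa9, mem[0x11]=0x72

MEM[0x19,0x15,0x14,0x11] = d6 82 a9 72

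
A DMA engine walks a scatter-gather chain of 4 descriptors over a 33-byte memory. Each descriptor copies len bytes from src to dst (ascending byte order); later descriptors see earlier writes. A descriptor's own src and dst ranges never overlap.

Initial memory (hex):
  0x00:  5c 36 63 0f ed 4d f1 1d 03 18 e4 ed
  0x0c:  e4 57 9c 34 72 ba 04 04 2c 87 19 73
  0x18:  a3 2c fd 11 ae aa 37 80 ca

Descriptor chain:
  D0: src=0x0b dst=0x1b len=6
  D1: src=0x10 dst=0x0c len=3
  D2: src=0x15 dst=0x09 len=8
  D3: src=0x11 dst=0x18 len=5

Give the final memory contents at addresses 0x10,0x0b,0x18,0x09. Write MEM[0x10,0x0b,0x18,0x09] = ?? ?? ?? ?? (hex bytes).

MEM[0x10,0x0b,0x18,0x09] = e4 73 ba 87

[0] 0x0b->0x1b len=6 : ed e4 57 9c 34 72
[1] 0x10->0x0c len=3 : 72 ba 04
[2] 0x15->0x09 len=8 : 87 19 73 a3 2c fd ed e4
[3] 0x11->0x18 len=5 : ba 04 04 2c 87
query mem[0x10]=0xe4, mem[0x0b]=0x73, mem[0x18]=0xba, mem[0x09]=0x87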